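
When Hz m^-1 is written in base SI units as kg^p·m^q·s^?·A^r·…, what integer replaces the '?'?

-1

Hz = 1/s = s⁻¹ (frequency is cycles per second).
Combining: Hz·m⁻¹ = s⁻¹ · m⁻¹ = m⁻¹·s⁻¹.
The exponent of s is -1.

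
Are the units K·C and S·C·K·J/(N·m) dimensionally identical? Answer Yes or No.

Left side:
  C = A·s = s·A (charge = current × time).
  Combining: K·C = K · (s·A) = s·A·K.
Right side:
  N = kg·m/s² = kg·m·s⁻² (force = mass × acceleration).
  So N⁻¹ = kg⁻¹·m⁻¹·s².
  S = 1/Ω (conductance is reciprocal resistance),
      = kg⁻¹·m⁻²·s³·A².
  C = A·s = s·A (charge = current × time).
  J = N·m (work = force × distance),
      = kg·m²·s⁻².
  Combining: N⁻¹·S·C·K·J·m⁻¹ = (kg⁻¹·m⁻¹·s²) · (kg⁻¹·m⁻²·s³·A²) · (s·A) · K · (kg·m²·s⁻²) · m⁻¹ = kg⁻¹·m⁻²·s⁴·A³·K.
Left is s·A·K; right is kg⁻¹·m⁻²·s⁴·A³·K — different.

No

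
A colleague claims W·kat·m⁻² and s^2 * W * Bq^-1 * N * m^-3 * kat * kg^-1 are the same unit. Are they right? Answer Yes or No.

No

Left side:
  W = kg·m²·s⁻³.
  kat = s⁻¹·mol.
  Combining: W·kat·m⁻² = (kg·m²·s⁻³) · (s⁻¹·mol) · m⁻² = kg·s⁻⁴·mol.
Right side:
  W = kg·m²·s⁻³.
  Bq = s⁻¹.
  So Bq⁻¹ = s.
  N = kg·m·s⁻².
  kat = s⁻¹·mol.
  Combining: s²·W·Bq⁻¹·N·m⁻³·kat·kg⁻¹ = s² · (kg·m²·s⁻³) · s · (kg·m·s⁻²) · m⁻³ · (s⁻¹·mol) · kg⁻¹ = kg·s⁻³·mol.
Left is kg·s⁻⁴·mol; right is kg·s⁻³·mol — different.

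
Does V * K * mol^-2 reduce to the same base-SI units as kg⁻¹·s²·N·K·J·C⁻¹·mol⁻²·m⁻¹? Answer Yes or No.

Left side:
  V = W/A (potential = power per current),
      = kg·m²·s⁻³·A⁻¹.
  Combining: V·K·mol⁻² = (kg·m²·s⁻³·A⁻¹) · K · mol⁻² = kg·m²·s⁻³·A⁻¹·K·mol⁻².
Right side:
  N = kg·m/s² = kg·m·s⁻² (force = mass × acceleration).
  J = N·m (work = force × distance),
      = kg·m²·s⁻².
  C = A·s = s·A (charge = current × time).
  So C⁻¹ = s⁻¹·A⁻¹.
  Combining: kg⁻¹·s²·N·K·J·C⁻¹·mol⁻²·m⁻¹ = kg⁻¹ · s² · (kg·m·s⁻²) · K · (kg·m²·s⁻²) · (s⁻¹·A⁻¹) · mol⁻² · m⁻¹ = kg·m²·s⁻³·A⁻¹·K·mol⁻².
Both reduce to kg·m²·s⁻³·A⁻¹·K·mol⁻².

Yes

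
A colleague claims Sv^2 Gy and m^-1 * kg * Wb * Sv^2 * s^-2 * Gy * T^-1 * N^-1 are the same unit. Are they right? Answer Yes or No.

Yes

Left side:
  Sv = m²·s⁻².
  So Sv² = m⁴·s⁻⁴.
  Gy = m²·s⁻².
  Combining: Sv²·Gy = (m⁴·s⁻⁴) · (m²·s⁻²) = m⁶·s⁻⁶.
Right side:
  Wb = kg·m²·s⁻²·A⁻¹.
  Sv = m²·s⁻².
  So Sv² = m⁴·s⁻⁴.
  Gy = m²·s⁻².
  T = kg·s⁻²·A⁻¹.
  So T⁻¹ = kg⁻¹·s²·A.
  N = kg·m·s⁻².
  So N⁻¹ = kg⁻¹·m⁻¹·s².
  Combining: m⁻¹·kg·Wb·Sv²·s⁻²·Gy·T⁻¹·N⁻¹ = m⁻¹ · kg · (kg·m²·s⁻²·A⁻¹) · (m⁴·s⁻⁴) · s⁻² · (m²·s⁻²) · (kg⁻¹·s²·A) · (kg⁻¹·m⁻¹·s²) = m⁶·s⁻⁶.
Both reduce to m⁶·s⁻⁶.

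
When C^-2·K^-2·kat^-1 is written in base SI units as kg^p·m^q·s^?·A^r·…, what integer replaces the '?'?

-1

C = A·s = s·A (charge = current × time).
So C⁻² = s⁻²·A⁻².
kat = mol/s = s⁻¹·mol (catalytic activity).
So kat⁻¹ = s·mol⁻¹.
Combining: C⁻²·K⁻²·kat⁻¹ = (s⁻²·A⁻²) · K⁻² · (s·mol⁻¹) = s⁻¹·A⁻²·K⁻²·mol⁻¹.
The exponent of s is -1.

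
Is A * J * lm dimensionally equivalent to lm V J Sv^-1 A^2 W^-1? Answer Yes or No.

No

Left side:
  J = N·m (work = force × distance),
      = kg·m²·s⁻².
  lm = cd·sr = cd (luminous flux; sr is dimensionless).
  Combining: A·J·lm = A · (kg·m²·s⁻²) · cd = kg·m²·s⁻²·A·cd.
Right side:
  lm = cd·sr = cd (luminous flux; sr is dimensionless).
  V = W/A (potential = power per current),
      = kg·m²·s⁻³·A⁻¹.
  J = N·m (work = force × distance),
      = kg·m²·s⁻².
  Sv = J/kg (equivalent dose = energy per mass),
      = m²·s⁻².
  So Sv⁻¹ = m⁻²·s².
  W = J/s (power = energy per time),
      = kg·m²·s⁻³.
  So W⁻¹ = kg⁻¹·m⁻²·s³.
  Combining: lm·V·J·Sv⁻¹·A²·W⁻¹ = cd · (kg·m²·s⁻³·A⁻¹) · (kg·m²·s⁻²) · (m⁻²·s²) · A² · (kg⁻¹·m⁻²·s³) = kg·A·cd.
Left is kg·m²·s⁻²·A·cd; right is kg·A·cd — different.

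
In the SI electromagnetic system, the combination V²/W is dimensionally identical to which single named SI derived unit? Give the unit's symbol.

W = J/s (power = energy per time),
    = kg·m²·s⁻³.
So W⁻¹ = kg⁻¹·m⁻²·s³.
V = W/A (potential = power per current),
    = kg·m²·s⁻³·A⁻¹.
So V² = kg²·m⁴·s⁻⁶·A⁻².
Combining: W⁻¹·V² = (kg⁻¹·m⁻²·s³) · (kg²·m⁴·s⁻⁶·A⁻²) = kg·m²·s⁻³·A⁻².
kg·m²·s⁻³·A⁻² is the base-SI form of the ohm.

Ω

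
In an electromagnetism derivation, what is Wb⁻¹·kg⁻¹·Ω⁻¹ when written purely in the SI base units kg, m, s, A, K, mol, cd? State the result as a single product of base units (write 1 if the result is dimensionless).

kg⁻³·m⁻⁴·s⁵·A³

Wb = kg·m²·s⁻²·A⁻¹.
So Wb⁻¹ = kg⁻¹·m⁻²·s²·A.
Ω = kg·m²·s⁻³·A⁻².
So Ω⁻¹ = kg⁻¹·m⁻²·s³·A².
Combining: Wb⁻¹·kg⁻¹·Ω⁻¹ = (kg⁻¹·m⁻²·s²·A) · kg⁻¹ · (kg⁻¹·m⁻²·s³·A²) = kg⁻³·m⁻⁴·s⁵·A³.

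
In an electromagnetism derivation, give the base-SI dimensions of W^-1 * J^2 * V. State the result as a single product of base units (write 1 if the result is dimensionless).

kg²·m⁴·s⁻⁴·A⁻¹

W = kg·m²·s⁻³.
So W⁻¹ = kg⁻¹·m⁻²·s³.
J = kg·m²·s⁻².
So J² = kg²·m⁴·s⁻⁴.
V = kg·m²·s⁻³·A⁻¹.
Combining: W⁻¹·J²·V = (kg⁻¹·m⁻²·s³) · (kg²·m⁴·s⁻⁴) · (kg·m²·s⁻³·A⁻¹) = kg²·m⁴·s⁻⁴·A⁻¹.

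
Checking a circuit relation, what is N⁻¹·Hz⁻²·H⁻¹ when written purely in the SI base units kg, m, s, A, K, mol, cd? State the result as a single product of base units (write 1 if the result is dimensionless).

N = kg·m/s² = kg·m·s⁻² (force = mass × acceleration).
So N⁻¹ = kg⁻¹·m⁻¹·s².
Hz = 1/s = s⁻¹ (frequency is cycles per second).
So Hz⁻² = s².
H = Wb/A (inductance = flux per current),
    = kg·m²·s⁻²·A⁻².
So H⁻¹ = kg⁻¹·m⁻²·s²·A².
Combining: N⁻¹·Hz⁻²·H⁻¹ = (kg⁻¹·m⁻¹·s²) · s² · (kg⁻¹·m⁻²·s²·A²) = kg⁻²·m⁻³·s⁶·A².

kg⁻²·m⁻³·s⁶·A²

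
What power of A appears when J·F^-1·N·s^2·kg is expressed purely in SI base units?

J = kg·m²·s⁻².
F = kg⁻¹·m⁻²·s⁴·A².
So F⁻¹ = kg·m²·s⁻⁴·A⁻².
N = kg·m·s⁻².
Combining: J·F⁻¹·N·s²·kg = (kg·m²·s⁻²) · (kg·m²·s⁻⁴·A⁻²) · (kg·m·s⁻²) · s² · kg = kg⁴·m⁵·s⁻⁶·A⁻².
The exponent of A is -2.

-2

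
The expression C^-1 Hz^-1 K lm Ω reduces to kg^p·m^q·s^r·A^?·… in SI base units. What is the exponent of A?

C = A·s = s·A (charge = current × time).
So C⁻¹ = s⁻¹·A⁻¹.
Hz = 1/s = s⁻¹ (frequency is cycles per second).
So Hz⁻¹ = s.
lm = cd·sr = cd (luminous flux; sr is dimensionless).
Ω = V/A (resistance = voltage per current),
    = kg·m²·s⁻³·A⁻².
Combining: C⁻¹·Hz⁻¹·K·lm·Ω = (s⁻¹·A⁻¹) · s · K · cd · (kg·m²·s⁻³·A⁻²) = kg·m²·s⁻³·A⁻³·K·cd.
The exponent of A is -3.

-3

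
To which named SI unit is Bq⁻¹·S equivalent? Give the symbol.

Bq = s⁻¹.
So Bq⁻¹ = s.
S = kg⁻¹·m⁻²·s³·A².
Combining: Bq⁻¹·S = s · (kg⁻¹·m⁻²·s³·A²) = kg⁻¹·m⁻²·s⁴·A².
kg⁻¹·m⁻²·s⁴·A² is the base-SI form of the farad.

F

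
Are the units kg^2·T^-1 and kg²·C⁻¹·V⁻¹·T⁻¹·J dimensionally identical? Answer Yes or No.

Left side:
  T = Wb/m² (flux density = flux per area),
      = kg·s⁻²·A⁻¹.
  So T⁻¹ = kg⁻¹·s²·A.
  Combining: kg²·T⁻¹ = kg² · (kg⁻¹·s²·A) = kg·s²·A.
Right side:
  C = A·s = s·A (charge = current × time).
  So C⁻¹ = s⁻¹·A⁻¹.
  V = W/A (potential = power per current),
      = kg·m²·s⁻³·A⁻¹.
  So V⁻¹ = kg⁻¹·m⁻²·s³·A.
  T = Wb/m² (flux density = flux per area),
      = kg·s⁻²·A⁻¹.
  So T⁻¹ = kg⁻¹·s²·A.
  J = N·m (work = force × distance),
      = kg·m²·s⁻².
  Combining: kg²·C⁻¹·V⁻¹·T⁻¹·J = kg² · (s⁻¹·A⁻¹) · (kg⁻¹·m⁻²·s³·A) · (kg⁻¹·s²·A) · (kg·m²·s⁻²) = kg·s²·A.
Both reduce to kg·s²·A.

Yes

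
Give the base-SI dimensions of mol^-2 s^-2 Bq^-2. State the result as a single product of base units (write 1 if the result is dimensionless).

Bq = 1/s = s⁻¹ (activity is decays per second).
So Bq⁻² = s².
Combining: mol⁻²·s⁻²·Bq⁻² = mol⁻² · s⁻² · s² = mol⁻².

mol⁻²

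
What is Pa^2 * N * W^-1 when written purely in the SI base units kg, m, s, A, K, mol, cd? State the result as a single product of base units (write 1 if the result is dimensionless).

Pa = N/m² (pressure = force per area),
    = kg·m⁻¹·s⁻².
So Pa² = kg²·m⁻²·s⁻⁴.
N = kg·m/s² = kg·m·s⁻² (force = mass × acceleration).
W = J/s (power = energy per time),
    = kg·m²·s⁻³.
So W⁻¹ = kg⁻¹·m⁻²·s³.
Combining: Pa²·N·W⁻¹ = (kg²·m⁻²·s⁻⁴) · (kg·m·s⁻²) · (kg⁻¹·m⁻²·s³) = kg²·m⁻³·s⁻³.

kg²·m⁻³·s⁻³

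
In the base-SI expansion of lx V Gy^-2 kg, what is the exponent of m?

lx = lm/m² (illuminance = luminous flux per area),
    = m⁻²·cd.
V = W/A (potential = power per current),
    = kg·m²·s⁻³·A⁻¹.
Gy = J/kg (absorbed dose = energy per mass),
    = m²·s⁻².
So Gy⁻² = m⁻⁴·s⁴.
Combining: lx·V·Gy⁻²·kg = (m⁻²·cd) · (kg·m²·s⁻³·A⁻¹) · (m⁻⁴·s⁴) · kg = kg²·m⁻⁴·s·A⁻¹·cd.
The exponent of m is -4.

-4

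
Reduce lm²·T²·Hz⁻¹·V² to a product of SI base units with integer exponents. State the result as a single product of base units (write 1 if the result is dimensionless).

kg⁴·m⁴·s⁻⁹·A⁻⁴·cd²

lm = cd·sr = cd (luminous flux; sr is dimensionless).
So lm² = cd².
T = Wb/m² (flux density = flux per area),
    = kg·s⁻²·A⁻¹.
So T² = kg²·s⁻⁴·A⁻².
Hz = 1/s = s⁻¹ (frequency is cycles per second).
So Hz⁻¹ = s.
V = W/A (potential = power per current),
    = kg·m²·s⁻³·A⁻¹.
So V² = kg²·m⁴·s⁻⁶·A⁻².
Combining: lm²·T²·Hz⁻¹·V² = cd² · (kg²·s⁻⁴·A⁻²) · s · (kg²·m⁴·s⁻⁶·A⁻²) = kg⁴·m⁴·s⁻⁹·A⁻⁴·cd².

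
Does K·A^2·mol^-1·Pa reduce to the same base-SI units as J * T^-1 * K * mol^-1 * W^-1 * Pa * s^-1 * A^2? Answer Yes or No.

Left side:
  Pa = N/m² (pressure = force per area),
      = kg·m⁻¹·s⁻².
  Combining: K·A²·mol⁻¹·Pa = K · A² · mol⁻¹ · (kg·m⁻¹·s⁻²) = kg·m⁻¹·s⁻²·A²·K·mol⁻¹.
Right side:
  J = kg·m²·s⁻².
  T = kg·s⁻²·A⁻¹.
  So T⁻¹ = kg⁻¹·s²·A.
  W = kg·m²·s⁻³.
  So W⁻¹ = kg⁻¹·m⁻²·s³.
  Pa = kg·m⁻¹·s⁻².
  Combining: J·T⁻¹·K·mol⁻¹·W⁻¹·Pa·s⁻¹·A² = (kg·m²·s⁻²) · (kg⁻¹·s²·A) · K · mol⁻¹ · (kg⁻¹·m⁻²·s³) · (kg·m⁻¹·s⁻²) · s⁻¹ · A² = m⁻¹·A³·K·mol⁻¹.
Left is kg·m⁻¹·s⁻²·A²·K·mol⁻¹; right is m⁻¹·A³·K·mol⁻¹ — different.

No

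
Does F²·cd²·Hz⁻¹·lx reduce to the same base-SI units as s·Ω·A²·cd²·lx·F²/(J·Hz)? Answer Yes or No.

Yes

Left side:
  F = C/V (capacitance = charge per voltage),
      = A·s/(kg·m²·s⁻³·A⁻¹) (substituting C and V),
      = kg⁻¹·m⁻²·s⁴·A².
  So F² = kg⁻²·m⁻⁴·s⁸·A⁴.
  Hz = 1/s = s⁻¹ (frequency is cycles per second).
  So Hz⁻¹ = s.
  lx = lm/m² (illuminance = luminous flux per area),
      = m⁻²·cd.
  Combining: F²·cd²·Hz⁻¹·lx = (kg⁻²·m⁻⁴·s⁸·A⁴) · cd² · s · (m⁻²·cd) = kg⁻²·m⁻⁶·s⁹·A⁴·cd³.
Right side:
  Ω = V/A (resistance = voltage per current),
      = kg·m²·s⁻³·A⁻².
  J = N·m (work = force × distance),
      = kg·m²·s⁻².
  So J⁻¹ = kg⁻¹·m⁻²·s².
  Hz = 1/s = s⁻¹ (frequency is cycles per second).
  So Hz⁻¹ = s.
  lx = lm/m² (illuminance = luminous flux per area),
      = m⁻²·cd.
  F = C/V (capacitance = charge per voltage),
      = A·s/(kg·m²·s⁻³·A⁻¹) (substituting C and V),
      = kg⁻¹·m⁻²·s⁴·A².
  So F² = kg⁻²·m⁻⁴·s⁸·A⁴.
  Combining: s·Ω·A²·J⁻¹·Hz⁻¹·cd²·lx·F² = s · (kg·m²·s⁻³·A⁻²) · A² · (kg⁻¹·m⁻²·s²) · s · cd² · (m⁻²·cd) · (kg⁻²·m⁻⁴·s⁸·A⁴) = kg⁻²·m⁻⁶·s⁹·A⁴·cd³.
Both reduce to kg⁻²·m⁻⁶·s⁹·A⁴·cd³.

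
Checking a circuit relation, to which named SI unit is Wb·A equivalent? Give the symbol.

Wb = kg·m²·s⁻²·A⁻¹.
Combining: Wb·A = (kg·m²·s⁻²·A⁻¹) · A = kg·m²·s⁻².
kg·m²·s⁻² is the base-SI form of the joule.

J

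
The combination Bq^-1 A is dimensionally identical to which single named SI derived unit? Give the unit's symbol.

Bq = 1/s = s⁻¹ (activity is decays per second).
So Bq⁻¹ = s.
Combining: Bq⁻¹·A = s · A = s·A.
s·A is the base-SI form of the coulomb.

C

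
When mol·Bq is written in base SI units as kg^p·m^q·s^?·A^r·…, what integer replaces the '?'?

-1

Bq = s⁻¹.
Combining: mol·Bq = mol · s⁻¹ = s⁻¹·mol.
The exponent of s is -1.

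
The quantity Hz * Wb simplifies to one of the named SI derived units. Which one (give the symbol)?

Hz = s⁻¹.
Wb = kg·m²·s⁻²·A⁻¹.
Combining: Hz·Wb = s⁻¹ · (kg·m²·s⁻²·A⁻¹) = kg·m²·s⁻³·A⁻¹.
kg·m²·s⁻³·A⁻¹ is the base-SI form of the volt.

V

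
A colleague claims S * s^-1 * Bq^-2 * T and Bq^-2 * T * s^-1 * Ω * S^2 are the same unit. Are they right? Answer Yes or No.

Yes

Left side:
  S = 1/Ω (conductance is reciprocal resistance),
      = kg⁻¹·m⁻²·s³·A².
  Bq = 1/s = s⁻¹ (activity is decays per second).
  So Bq⁻² = s².
  T = Wb/m² (flux density = flux per area),
      = kg·s⁻²·A⁻¹.
  Combining: S·s⁻¹·Bq⁻²·T = (kg⁻¹·m⁻²·s³·A²) · s⁻¹ · s² · (kg·s⁻²·A⁻¹) = m⁻²·s²·A.
Right side:
  Bq = 1/s = s⁻¹ (activity is decays per second).
  So Bq⁻² = s².
  T = Wb/m² (flux density = flux per area),
      = kg·s⁻²·A⁻¹.
  Ω = V/A (resistance = voltage per current),
      = kg·m²·s⁻³·A⁻².
  S = 1/Ω (conductance is reciprocal resistance),
      = kg⁻¹·m⁻²·s³·A².
  So S² = kg⁻²·m⁻⁴·s⁶·A⁴.
  Combining: Bq⁻²·T·s⁻¹·Ω·S² = s² · (kg·s⁻²·A⁻¹) · s⁻¹ · (kg·m²·s⁻³·A⁻²) · (kg⁻²·m⁻⁴·s⁶·A⁴) = m⁻²·s²·A.
Both reduce to m⁻²·s²·A.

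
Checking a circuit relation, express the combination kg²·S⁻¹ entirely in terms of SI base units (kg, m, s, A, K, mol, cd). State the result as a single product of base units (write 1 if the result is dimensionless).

S = 1/Ω (conductance is reciprocal resistance),
    = kg⁻¹·m⁻²·s³·A².
So S⁻¹ = kg·m²·s⁻³·A⁻².
Combining: kg²·S⁻¹ = kg² · (kg·m²·s⁻³·A⁻²) = kg³·m²·s⁻³·A⁻².

kg³·m²·s⁻³·A⁻²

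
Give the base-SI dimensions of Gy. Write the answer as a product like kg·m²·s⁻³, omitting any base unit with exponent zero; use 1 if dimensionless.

Gy = J/kg (absorbed dose = energy per mass),
    = m²·s⁻².

m²·s⁻²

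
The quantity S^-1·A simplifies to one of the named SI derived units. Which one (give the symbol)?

S = 1/Ω (conductance is reciprocal resistance),
    = kg⁻¹·m⁻²·s³·A².
So S⁻¹ = kg·m²·s⁻³·A⁻².
Combining: S⁻¹·A = (kg·m²·s⁻³·A⁻²) · A = kg·m²·s⁻³·A⁻¹.
kg·m²·s⁻³·A⁻¹ is the base-SI form of the volt.

V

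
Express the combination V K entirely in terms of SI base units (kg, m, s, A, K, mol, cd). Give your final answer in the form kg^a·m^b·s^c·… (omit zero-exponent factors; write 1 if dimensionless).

V = W/A (potential = power per current),
    = kg·m²·s⁻³·A⁻¹.
Combining: V·K = (kg·m²·s⁻³·A⁻¹) · K = kg·m²·s⁻³·A⁻¹·K.

kg·m²·s⁻³·A⁻¹·K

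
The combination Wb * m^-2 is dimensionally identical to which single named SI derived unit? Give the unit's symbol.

Wb = V·s (flux: a volt is a weber per second),
    = kg·m²·s⁻²·A⁻¹.
Combining: Wb·m⁻² = (kg·m²·s⁻²·A⁻¹) · m⁻² = kg·s⁻²·A⁻¹.
kg·s⁻²·A⁻¹ is the base-SI form of the tesla.

T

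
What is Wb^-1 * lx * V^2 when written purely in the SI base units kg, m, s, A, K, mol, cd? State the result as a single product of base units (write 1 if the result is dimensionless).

kg·s⁻⁴·A⁻¹·cd

Wb = V·s (flux: a volt is a weber per second),
    = kg·m²·s⁻²·A⁻¹.
So Wb⁻¹ = kg⁻¹·m⁻²·s²·A.
lx = lm/m² (illuminance = luminous flux per area),
    = m⁻²·cd.
V = W/A (potential = power per current),
    = kg·m²·s⁻³·A⁻¹.
So V² = kg²·m⁴·s⁻⁶·A⁻².
Combining: Wb⁻¹·lx·V² = (kg⁻¹·m⁻²·s²·A) · (m⁻²·cd) · (kg²·m⁴·s⁻⁶·A⁻²) = kg·s⁻⁴·A⁻¹·cd.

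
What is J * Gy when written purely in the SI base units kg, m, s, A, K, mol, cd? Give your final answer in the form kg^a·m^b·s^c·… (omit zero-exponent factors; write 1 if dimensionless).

kg·m⁴·s⁻⁴

J = kg·m²·s⁻².
Gy = m²·s⁻².
Combining: J·Gy = (kg·m²·s⁻²) · (m²·s⁻²) = kg·m⁴·s⁻⁴.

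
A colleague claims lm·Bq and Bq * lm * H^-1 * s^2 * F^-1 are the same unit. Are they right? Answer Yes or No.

Left side:
  lm = cd·sr = cd (luminous flux; sr is dimensionless).
  Bq = 1/s = s⁻¹ (activity is decays per second).
  Combining: lm·Bq = cd · s⁻¹ = s⁻¹·cd.
Right side:
  Bq = s⁻¹.
  lm = cd.
  H = kg·m²·s⁻²·A⁻².
  So H⁻¹ = kg⁻¹·m⁻²·s²·A².
  F = kg⁻¹·m⁻²·s⁴·A².
  So F⁻¹ = kg·m²·s⁻⁴·A⁻².
  Combining: Bq·lm·H⁻¹·s²·F⁻¹ = s⁻¹ · cd · (kg⁻¹·m⁻²·s²·A²) · s² · (kg·m²·s⁻⁴·A⁻²) = s⁻¹·cd.
Both reduce to s⁻¹·cd.

Yes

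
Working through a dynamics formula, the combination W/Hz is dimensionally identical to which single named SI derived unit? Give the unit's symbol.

J

W = J/s (power = energy per time),
    = kg·m²·s⁻³.
Hz = 1/s = s⁻¹ (frequency is cycles per second).
So Hz⁻¹ = s.
Combining: W·Hz⁻¹ = (kg·m²·s⁻³) · s = kg·m²·s⁻².
kg·m²·s⁻² is the base-SI form of the joule.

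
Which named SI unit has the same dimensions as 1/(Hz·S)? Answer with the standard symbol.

H

Hz = s⁻¹.
So Hz⁻¹ = s.
S = kg⁻¹·m⁻²·s³·A².
So S⁻¹ = kg·m²·s⁻³·A⁻².
Combining: Hz⁻¹·S⁻¹ = s · (kg·m²·s⁻³·A⁻²) = kg·m²·s⁻²·A⁻².
kg·m²·s⁻²·A⁻² is the base-SI form of the henry.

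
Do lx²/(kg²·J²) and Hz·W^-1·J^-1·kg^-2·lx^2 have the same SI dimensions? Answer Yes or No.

Left side:
  lx = lm/m² (illuminance = luminous flux per area),
      = m⁻²·cd.
  So lx² = m⁻⁴·cd².
  J = N·m (work = force × distance),
      = kg·m²·s⁻².
  So J⁻² = kg⁻²·m⁻⁴·s⁴.
  Combining: lx²·kg⁻²·J⁻² = (m⁻⁴·cd²) · kg⁻² · (kg⁻²·m⁻⁴·s⁴) = kg⁻⁴·m⁻⁸·s⁴·cd².
Right side:
  Hz = 1/s = s⁻¹ (frequency is cycles per second).
  W = J/s (power = energy per time),
      = kg·m²·s⁻³.
  So W⁻¹ = kg⁻¹·m⁻²·s³.
  J = N·m (work = force × distance),
      = kg·m²·s⁻².
  So J⁻¹ = kg⁻¹·m⁻²·s².
  lx = lm/m² (illuminance = luminous flux per area),
      = m⁻²·cd.
  So lx² = m⁻⁴·cd².
  Combining: Hz·W⁻¹·J⁻¹·kg⁻²·lx² = s⁻¹ · (kg⁻¹·m⁻²·s³) · (kg⁻¹·m⁻²·s²) · kg⁻² · (m⁻⁴·cd²) = kg⁻⁴·m⁻⁸·s⁴·cd².
Both reduce to kg⁻⁴·m⁻⁸·s⁴·cd².

Yes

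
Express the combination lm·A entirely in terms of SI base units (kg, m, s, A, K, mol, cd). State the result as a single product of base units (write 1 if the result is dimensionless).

lm = cd·sr = cd (luminous flux; sr is dimensionless).
Combining: lm·A = cd · A = A·cd.

A·cd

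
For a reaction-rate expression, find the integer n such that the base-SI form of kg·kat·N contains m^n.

1

kat = s⁻¹·mol.
N = kg·m·s⁻².
Combining: kg·kat·N = kg · (s⁻¹·mol) · (kg·m·s⁻²) = kg²·m·s⁻³·mol.
The exponent of m is 1.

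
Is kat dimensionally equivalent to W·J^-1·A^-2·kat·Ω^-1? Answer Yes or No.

Left side:
  kat = mol/s = s⁻¹·mol (catalytic activity).
Right side:
  W = J/s (power = energy per time),
      = kg·m²·s⁻³.
  J = N·m (work = force × distance),
      = kg·m²·s⁻².
  So J⁻¹ = kg⁻¹·m⁻²·s².
  kat = mol/s = s⁻¹·mol (catalytic activity).
  Ω = V/A (resistance = voltage per current),
      = kg·m²·s⁻³·A⁻².
  So Ω⁻¹ = kg⁻¹·m⁻²·s³·A².
  Combining: W·J⁻¹·A⁻²·kat·Ω⁻¹ = (kg·m²·s⁻³) · (kg⁻¹·m⁻²·s²) · A⁻² · (s⁻¹·mol) · (kg⁻¹·m⁻²·s³·A²) = kg⁻¹·m⁻²·s·mol.
Left is s⁻¹·mol; right is kg⁻¹·m⁻²·s·mol — different.

No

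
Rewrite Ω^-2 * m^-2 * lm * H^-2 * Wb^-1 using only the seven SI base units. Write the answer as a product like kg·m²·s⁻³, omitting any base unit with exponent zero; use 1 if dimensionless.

kg⁻⁵·m⁻¹²·s¹²·A⁹·cd

Ω = V/A (resistance = voltage per current),
    = kg·m²·s⁻³·A⁻².
So Ω⁻² = kg⁻²·m⁻⁴·s⁶·A⁴.
lm = cd·sr = cd (luminous flux; sr is dimensionless).
H = Wb/A (inductance = flux per current),
    = kg·m²·s⁻²·A⁻².
So H⁻² = kg⁻²·m⁻⁴·s⁴·A⁴.
Wb = V·s (flux: a volt is a weber per second),
    = kg·m²·s⁻²·A⁻¹.
So Wb⁻¹ = kg⁻¹·m⁻²·s²·A.
Combining: Ω⁻²·m⁻²·lm·H⁻²·Wb⁻¹ = (kg⁻²·m⁻⁴·s⁶·A⁴) · m⁻² · cd · (kg⁻²·m⁻⁴·s⁴·A⁴) · (kg⁻¹·m⁻²·s²·A) = kg⁻⁵·m⁻¹²·s¹²·A⁹·cd.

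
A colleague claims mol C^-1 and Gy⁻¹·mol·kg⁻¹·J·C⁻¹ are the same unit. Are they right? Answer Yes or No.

Left side:
  C = A·s = s·A (charge = current × time).
  So C⁻¹ = s⁻¹·A⁻¹.
  Combining: mol·C⁻¹ = mol · (s⁻¹·A⁻¹) = s⁻¹·A⁻¹·mol.
Right side:
  Gy = m²·s⁻².
  So Gy⁻¹ = m⁻²·s².
  J = kg·m²·s⁻².
  C = s·A.
  So C⁻¹ = s⁻¹·A⁻¹.
  Combining: Gy⁻¹·mol·kg⁻¹·J·C⁻¹ = (m⁻²·s²) · mol · kg⁻¹ · (kg·m²·s⁻²) · (s⁻¹·A⁻¹) = s⁻¹·A⁻¹·mol.
Both reduce to s⁻¹·A⁻¹·mol.

Yes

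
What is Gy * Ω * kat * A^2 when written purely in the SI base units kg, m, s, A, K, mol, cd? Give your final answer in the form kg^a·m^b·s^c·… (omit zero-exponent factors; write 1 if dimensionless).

Gy = J/kg (absorbed dose = energy per mass),
    = m²·s⁻².
Ω = V/A (resistance = voltage per current),
    = kg·m²·s⁻³·A⁻².
kat = mol/s = s⁻¹·mol (catalytic activity).
Combining: Gy·Ω·kat·A² = (m²·s⁻²) · (kg·m²·s⁻³·A⁻²) · (s⁻¹·mol) · A² = kg·m⁴·s⁻⁶·mol.

kg·m⁴·s⁻⁶·mol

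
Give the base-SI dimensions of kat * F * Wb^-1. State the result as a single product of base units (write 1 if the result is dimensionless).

kg⁻²·m⁻⁴·s⁵·A³·mol

kat = mol/s = s⁻¹·mol (catalytic activity).
F = C/V (capacitance = charge per voltage),
    = A·s/(kg·m²·s⁻³·A⁻¹) (substituting C and V),
    = kg⁻¹·m⁻²·s⁴·A².
Wb = V·s (flux: a volt is a weber per second),
    = kg·m²·s⁻²·A⁻¹.
So Wb⁻¹ = kg⁻¹·m⁻²·s²·A.
Combining: kat·F·Wb⁻¹ = (s⁻¹·mol) · (kg⁻¹·m⁻²·s⁴·A²) · (kg⁻¹·m⁻²·s²·A) = kg⁻²·m⁻⁴·s⁵·A³·mol.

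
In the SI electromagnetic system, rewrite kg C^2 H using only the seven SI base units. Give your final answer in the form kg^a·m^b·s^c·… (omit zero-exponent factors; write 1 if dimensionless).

C = s·A.
So C² = s²·A².
H = kg·m²·s⁻²·A⁻².
Combining: kg·C²·H = kg · (s²·A²) · (kg·m²·s⁻²·A⁻²) = kg²·m².

kg²·m²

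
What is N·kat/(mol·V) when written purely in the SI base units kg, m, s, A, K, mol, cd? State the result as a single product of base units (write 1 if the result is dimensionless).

m⁻¹·A

N = kg·m·s⁻².
V = kg·m²·s⁻³·A⁻¹.
So V⁻¹ = kg⁻¹·m⁻²·s³·A.
kat = s⁻¹·mol.
Combining: N·mol⁻¹·V⁻¹·kat = (kg·m·s⁻²) · mol⁻¹ · (kg⁻¹·m⁻²·s³·A) · (s⁻¹·mol) = m⁻¹·A.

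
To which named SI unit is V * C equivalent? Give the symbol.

V = kg·m²·s⁻³·A⁻¹.
C = s·A.
Combining: V·C = (kg·m²·s⁻³·A⁻¹) · (s·A) = kg·m²·s⁻².
kg·m²·s⁻² is the base-SI form of the joule.

J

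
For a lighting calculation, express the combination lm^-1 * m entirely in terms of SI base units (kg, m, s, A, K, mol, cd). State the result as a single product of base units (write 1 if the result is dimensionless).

m·cd⁻¹

lm = cd.
So lm⁻¹ = cd⁻¹.
Combining: lm⁻¹·m = cd⁻¹ · m = m·cd⁻¹.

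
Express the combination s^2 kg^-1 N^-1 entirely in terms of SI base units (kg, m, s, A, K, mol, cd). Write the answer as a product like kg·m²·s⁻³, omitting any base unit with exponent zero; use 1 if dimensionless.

N = kg·m·s⁻².
So N⁻¹ = kg⁻¹·m⁻¹·s².
Combining: s²·kg⁻¹·N⁻¹ = s² · kg⁻¹ · (kg⁻¹·m⁻¹·s²) = kg⁻²·m⁻¹·s⁴.

kg⁻²·m⁻¹·s⁴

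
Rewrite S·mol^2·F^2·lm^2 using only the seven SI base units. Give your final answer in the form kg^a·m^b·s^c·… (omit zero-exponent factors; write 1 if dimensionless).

S = 1/Ω (conductance is reciprocal resistance),
    = kg⁻¹·m⁻²·s³·A².
F = C/V (capacitance = charge per voltage),
    = A·s/(kg·m²·s⁻³·A⁻¹) (substituting C and V),
    = kg⁻¹·m⁻²·s⁴·A².
So F² = kg⁻²·m⁻⁴·s⁸·A⁴.
lm = cd·sr = cd (luminous flux; sr is dimensionless).
So lm² = cd².
Combining: S·mol²·F²·lm² = (kg⁻¹·m⁻²·s³·A²) · mol² · (kg⁻²·m⁻⁴·s⁸·A⁴) · cd² = kg⁻³·m⁻⁶·s¹¹·A⁶·mol²·cd².

kg⁻³·m⁻⁶·s¹¹·A⁶·mol²·cd²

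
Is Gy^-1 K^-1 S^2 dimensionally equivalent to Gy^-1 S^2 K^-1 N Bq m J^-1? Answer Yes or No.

No

Left side:
  Gy = m²·s⁻².
  So Gy⁻¹ = m⁻²·s².
  S = kg⁻¹·m⁻²·s³·A².
  So S² = kg⁻²·m⁻⁴·s⁶·A⁴.
  Combining: Gy⁻¹·K⁻¹·S² = (m⁻²·s²) · K⁻¹ · (kg⁻²·m⁻⁴·s⁶·A⁴) = kg⁻²·m⁻⁶·s⁸·A⁴·K⁻¹.
Right side:
  Gy = J/kg (absorbed dose = energy per mass),
      = m²·s⁻².
  So Gy⁻¹ = m⁻²·s².
  S = 1/Ω (conductance is reciprocal resistance),
      = kg⁻¹·m⁻²·s³·A².
  So S² = kg⁻²·m⁻⁴·s⁶·A⁴.
  N = kg·m/s² = kg·m·s⁻² (force = mass × acceleration).
  Bq = 1/s = s⁻¹ (activity is decays per second).
  J = N·m (work = force × distance),
      = kg·m²·s⁻².
  So J⁻¹ = kg⁻¹·m⁻²·s².
  Combining: Gy⁻¹·S²·K⁻¹·N·Bq·m·J⁻¹ = (m⁻²·s²) · (kg⁻²·m⁻⁴·s⁶·A⁴) · K⁻¹ · (kg·m·s⁻²) · s⁻¹ · m · (kg⁻¹·m⁻²·s²) = kg⁻²·m⁻⁶·s⁷·A⁴·K⁻¹.
Left is kg⁻²·m⁻⁶·s⁸·A⁴·K⁻¹; right is kg⁻²·m⁻⁶·s⁷·A⁴·K⁻¹ — different.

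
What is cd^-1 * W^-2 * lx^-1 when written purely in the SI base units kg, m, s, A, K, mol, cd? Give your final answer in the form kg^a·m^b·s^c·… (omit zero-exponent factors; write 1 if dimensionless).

kg⁻²·m⁻²·s⁶·cd⁻²

W = J/s (power = energy per time),
    = kg·m²·s⁻³.
So W⁻² = kg⁻²·m⁻⁴·s⁶.
lx = lm/m² (illuminance = luminous flux per area),
    = m⁻²·cd.
So lx⁻¹ = m²·cd⁻¹.
Combining: cd⁻¹·W⁻²·lx⁻¹ = cd⁻¹ · (kg⁻²·m⁻⁴·s⁶) · (m²·cd⁻¹) = kg⁻²·m⁻²·s⁶·cd⁻².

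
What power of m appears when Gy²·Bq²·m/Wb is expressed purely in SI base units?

3

Gy = m²·s⁻².
So Gy² = m⁴·s⁻⁴.
Bq = s⁻¹.
So Bq² = s⁻².
Wb = kg·m²·s⁻²·A⁻¹.
So Wb⁻¹ = kg⁻¹·m⁻²·s²·A.
Combining: Gy²·Bq²·Wb⁻¹·m = (m⁴·s⁻⁴) · s⁻² · (kg⁻¹·m⁻²·s²·A) · m = kg⁻¹·m³·s⁻⁴·A.
The exponent of m is 3.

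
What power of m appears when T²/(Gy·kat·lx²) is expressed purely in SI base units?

2

Gy = J/kg (absorbed dose = energy per mass),
    = m²·s⁻².
So Gy⁻¹ = m⁻²·s².
T = Wb/m² (flux density = flux per area),
    = kg·s⁻²·A⁻¹.
So T² = kg²·s⁻⁴·A⁻².
kat = mol/s = s⁻¹·mol (catalytic activity).
So kat⁻¹ = s·mol⁻¹.
lx = lm/m² (illuminance = luminous flux per area),
    = m⁻²·cd.
So lx⁻² = m⁴·cd⁻².
Combining: Gy⁻¹·T²·kat⁻¹·lx⁻² = (m⁻²·s²) · (kg²·s⁻⁴·A⁻²) · (s·mol⁻¹) · (m⁴·cd⁻²) = kg²·m²·s⁻¹·A⁻²·mol⁻¹·cd⁻².
The exponent of m is 2.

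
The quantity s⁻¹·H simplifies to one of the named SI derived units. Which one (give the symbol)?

H = kg·m²·s⁻²·A⁻².
Combining: s⁻¹·H = s⁻¹ · (kg·m²·s⁻²·A⁻²) = kg·m²·s⁻³·A⁻².
kg·m²·s⁻³·A⁻² is the base-SI form of the ohm.

Ω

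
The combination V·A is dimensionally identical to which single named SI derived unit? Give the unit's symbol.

V = W/A (potential = power per current),
    = kg·m²·s⁻³·A⁻¹.
Combining: V·A = (kg·m²·s⁻³·A⁻¹) · A = kg·m²·s⁻³.
kg·m²·s⁻³ is the base-SI form of the watt.

W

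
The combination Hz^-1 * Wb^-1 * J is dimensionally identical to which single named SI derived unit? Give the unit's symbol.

Hz = s⁻¹.
So Hz⁻¹ = s.
Wb = kg·m²·s⁻²·A⁻¹.
So Wb⁻¹ = kg⁻¹·m⁻²·s²·A.
J = kg·m²·s⁻².
Combining: Hz⁻¹·Wb⁻¹·J = s · (kg⁻¹·m⁻²·s²·A) · (kg·m²·s⁻²) = s·A.
s·A is the base-SI form of the coulomb.

C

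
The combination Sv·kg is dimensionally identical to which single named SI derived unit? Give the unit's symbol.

J

Sv = J/kg (equivalent dose = energy per mass),
    = m²·s⁻².
Combining: Sv·kg = (m²·s⁻²) · kg = kg·m²·s⁻².
kg·m²·s⁻² is the base-SI form of the joule.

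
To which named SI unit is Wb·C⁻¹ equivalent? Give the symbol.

Wb = kg·m²·s⁻²·A⁻¹.
C = s·A.
So C⁻¹ = s⁻¹·A⁻¹.
Combining: Wb·C⁻¹ = (kg·m²·s⁻²·A⁻¹) · (s⁻¹·A⁻¹) = kg·m²·s⁻³·A⁻².
kg·m²·s⁻³·A⁻² is the base-SI form of the ohm.

Ω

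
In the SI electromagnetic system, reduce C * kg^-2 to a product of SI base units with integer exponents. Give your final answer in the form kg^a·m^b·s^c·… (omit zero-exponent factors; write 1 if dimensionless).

C = A·s = s·A (charge = current × time).
Combining: C·kg⁻² = (s·A) · kg⁻² = kg⁻²·s·A.

kg⁻²·s·A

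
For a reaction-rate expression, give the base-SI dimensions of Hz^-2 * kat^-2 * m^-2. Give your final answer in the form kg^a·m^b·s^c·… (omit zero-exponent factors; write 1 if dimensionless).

Hz = 1/s = s⁻¹ (frequency is cycles per second).
So Hz⁻² = s².
kat = mol/s = s⁻¹·mol (catalytic activity).
So kat⁻² = s²·mol⁻².
Combining: Hz⁻²·kat⁻²·m⁻² = s² · (s²·mol⁻²) · m⁻² = m⁻²·s⁴·mol⁻².

m⁻²·s⁴·mol⁻²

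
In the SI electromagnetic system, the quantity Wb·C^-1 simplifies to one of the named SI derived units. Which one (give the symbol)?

Wb = V·s (flux: a volt is a weber per second),
    = kg·m²·s⁻²·A⁻¹.
C = A·s = s·A (charge = current × time).
So C⁻¹ = s⁻¹·A⁻¹.
Combining: Wb·C⁻¹ = (kg·m²·s⁻²·A⁻¹) · (s⁻¹·A⁻¹) = kg·m²·s⁻³·A⁻².
kg·m²·s⁻³·A⁻² is the base-SI form of the ohm.

Ω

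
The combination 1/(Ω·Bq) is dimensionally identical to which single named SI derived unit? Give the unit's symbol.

Ω = V/A (resistance = voltage per current),
    = kg·m²·s⁻³·A⁻².
So Ω⁻¹ = kg⁻¹·m⁻²·s³·A².
Bq = 1/s = s⁻¹ (activity is decays per second).
So Bq⁻¹ = s.
Combining: Ω⁻¹·Bq⁻¹ = (kg⁻¹·m⁻²·s³·A²) · s = kg⁻¹·m⁻²·s⁴·A².
kg⁻¹·m⁻²·s⁴·A² is the base-SI form of the farad.

F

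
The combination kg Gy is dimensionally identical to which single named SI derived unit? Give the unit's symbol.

J

Gy = J/kg (absorbed dose = energy per mass),
    = m²·s⁻².
Combining: kg·Gy = kg · (m²·s⁻²) = kg·m²·s⁻².
kg·m²·s⁻² is the base-SI form of the joule.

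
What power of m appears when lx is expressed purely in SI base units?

lx = lm/m² (illuminance = luminous flux per area),
    = m⁻²·cd.
The exponent of m is -2.

-2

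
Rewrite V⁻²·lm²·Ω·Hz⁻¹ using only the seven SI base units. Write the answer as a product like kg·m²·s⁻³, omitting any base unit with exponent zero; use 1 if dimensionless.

kg⁻¹·m⁻²·s⁴·cd²

V = W/A (potential = power per current),
    = kg·m²·s⁻³·A⁻¹.
So V⁻² = kg⁻²·m⁻⁴·s⁶·A².
lm = cd·sr = cd (luminous flux; sr is dimensionless).
So lm² = cd².
Ω = V/A (resistance = voltage per current),
    = kg·m²·s⁻³·A⁻².
Hz = 1/s = s⁻¹ (frequency is cycles per second).
So Hz⁻¹ = s.
Combining: V⁻²·lm²·Ω·Hz⁻¹ = (kg⁻²·m⁻⁴·s⁶·A²) · cd² · (kg·m²·s⁻³·A⁻²) · s = kg⁻¹·m⁻²·s⁴·cd².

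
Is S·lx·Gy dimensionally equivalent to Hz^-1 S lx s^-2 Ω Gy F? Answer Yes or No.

Yes

Left side:
  S = kg⁻¹·m⁻²·s³·A².
  lx = m⁻²·cd.
  Gy = m²·s⁻².
  Combining: S·lx·Gy = (kg⁻¹·m⁻²·s³·A²) · (m⁻²·cd) · (m²·s⁻²) = kg⁻¹·m⁻²·s·A²·cd.
Right side:
  Hz = 1/s = s⁻¹ (frequency is cycles per second).
  So Hz⁻¹ = s.
  S = 1/Ω (conductance is reciprocal resistance),
      = kg⁻¹·m⁻²·s³·A².
  lx = lm/m² (illuminance = luminous flux per area),
      = m⁻²·cd.
  Ω = V/A (resistance = voltage per current),
      = kg·m²·s⁻³·A⁻².
  Gy = J/kg (absorbed dose = energy per mass),
      = m²·s⁻².
  F = C/V (capacitance = charge per voltage),
      = A·s/(kg·m²·s⁻³·A⁻¹) (substituting C and V),
      = kg⁻¹·m⁻²·s⁴·A².
  Combining: Hz⁻¹·S·lx·s⁻²·Ω·Gy·F = s · (kg⁻¹·m⁻²·s³·A²) · (m⁻²·cd) · s⁻² · (kg·m²·s⁻³·A⁻²) · (m²·s⁻²) · (kg⁻¹·m⁻²·s⁴·A²) = kg⁻¹·m⁻²·s·A²·cd.
Both reduce to kg⁻¹·m⁻²·s·A²·cd.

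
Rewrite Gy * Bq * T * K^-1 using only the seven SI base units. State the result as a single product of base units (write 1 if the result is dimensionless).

kg·m²·s⁻⁵·A⁻¹·K⁻¹

Gy = m²·s⁻².
Bq = s⁻¹.
T = kg·s⁻²·A⁻¹.
Combining: Gy·Bq·T·K⁻¹ = (m²·s⁻²) · s⁻¹ · (kg·s⁻²·A⁻¹) · K⁻¹ = kg·m²·s⁻⁵·A⁻¹·K⁻¹.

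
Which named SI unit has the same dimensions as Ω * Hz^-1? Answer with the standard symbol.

Ω = kg·m²·s⁻³·A⁻².
Hz = s⁻¹.
So Hz⁻¹ = s.
Combining: Ω·Hz⁻¹ = (kg·m²·s⁻³·A⁻²) · s = kg·m²·s⁻²·A⁻².
kg·m²·s⁻²·A⁻² is the base-SI form of the henry.

H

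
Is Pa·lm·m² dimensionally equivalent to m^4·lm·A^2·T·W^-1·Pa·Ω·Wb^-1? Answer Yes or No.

Left side:
  Pa = N/m² (pressure = force per area),
      = kg·m⁻¹·s⁻².
  lm = cd·sr = cd (luminous flux; sr is dimensionless).
  Combining: Pa·lm·m² = (kg·m⁻¹·s⁻²) · cd · m² = kg·m·s⁻²·cd.
Right side:
  lm = cd.
  T = kg·s⁻²·A⁻¹.
  W = kg·m²·s⁻³.
  So W⁻¹ = kg⁻¹·m⁻²·s³.
  Pa = kg·m⁻¹·s⁻².
  Ω = kg·m²·s⁻³·A⁻².
  Wb = kg·m²·s⁻²·A⁻¹.
  So Wb⁻¹ = kg⁻¹·m⁻²·s²·A.
  Combining: m⁴·lm·A²·T·W⁻¹·Pa·Ω·Wb⁻¹ = m⁴ · cd · A² · (kg·s⁻²·A⁻¹) · (kg⁻¹·m⁻²·s³) · (kg·m⁻¹·s⁻²) · (kg·m²·s⁻³·A⁻²) · (kg⁻¹·m⁻²·s²·A) = kg·m·s⁻²·cd.
Both reduce to kg·m·s⁻²·cd.

Yes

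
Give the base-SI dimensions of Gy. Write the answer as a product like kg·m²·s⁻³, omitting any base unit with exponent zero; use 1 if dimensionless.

Gy = J/kg (absorbed dose = energy per mass),
    = m²·s⁻².

m²·s⁻²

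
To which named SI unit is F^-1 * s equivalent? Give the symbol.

F = kg⁻¹·m⁻²·s⁴·A².
So F⁻¹ = kg·m²·s⁻⁴·A⁻².
Combining: F⁻¹·s = (kg·m²·s⁻⁴·A⁻²) · s = kg·m²·s⁻³·A⁻².
kg·m²·s⁻³·A⁻² is the base-SI form of the ohm.

Ω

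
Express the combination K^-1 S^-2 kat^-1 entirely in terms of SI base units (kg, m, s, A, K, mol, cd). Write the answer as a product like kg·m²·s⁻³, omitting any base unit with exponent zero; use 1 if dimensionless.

kg²·m⁴·s⁻⁵·A⁻⁴·K⁻¹·mol⁻¹

S = kg⁻¹·m⁻²·s³·A².
So S⁻² = kg²·m⁴·s⁻⁶·A⁻⁴.
kat = s⁻¹·mol.
So kat⁻¹ = s·mol⁻¹.
Combining: K⁻¹·S⁻²·kat⁻¹ = K⁻¹ · (kg²·m⁴·s⁻⁶·A⁻⁴) · (s·mol⁻¹) = kg²·m⁴·s⁻⁵·A⁻⁴·K⁻¹·mol⁻¹.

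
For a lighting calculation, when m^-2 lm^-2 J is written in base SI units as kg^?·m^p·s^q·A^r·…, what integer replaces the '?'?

lm = cd.
So lm⁻² = cd⁻².
J = kg·m²·s⁻².
Combining: m⁻²·lm⁻²·J = m⁻² · cd⁻² · (kg·m²·s⁻²) = kg·s⁻²·cd⁻².
The exponent of kg is 1.

1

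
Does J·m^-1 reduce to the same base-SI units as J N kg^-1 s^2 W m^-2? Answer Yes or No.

No

Left side:
  J = N·m (work = force × distance),
      = kg·m²·s⁻².
  Combining: J·m⁻¹ = (kg·m²·s⁻²) · m⁻¹ = kg·m·s⁻².
Right side:
  J = kg·m²·s⁻².
  N = kg·m·s⁻².
  W = kg·m²·s⁻³.
  Combining: J·N·kg⁻¹·s²·W·m⁻² = (kg·m²·s⁻²) · (kg·m·s⁻²) · kg⁻¹ · s² · (kg·m²·s⁻³) · m⁻² = kg²·m³·s⁻⁵.
Left is kg·m·s⁻²; right is kg²·m³·s⁻⁵ — different.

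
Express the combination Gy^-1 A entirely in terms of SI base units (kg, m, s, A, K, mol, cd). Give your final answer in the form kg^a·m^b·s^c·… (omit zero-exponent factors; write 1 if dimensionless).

m⁻²·s²·A

Gy = J/kg (absorbed dose = energy per mass),
    = m²·s⁻².
So Gy⁻¹ = m⁻²·s².
Combining: Gy⁻¹·A = (m⁻²·s²) · A = m⁻²·s²·A.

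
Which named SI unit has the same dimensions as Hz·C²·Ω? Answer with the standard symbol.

J

Hz = 1/s = s⁻¹ (frequency is cycles per second).
C = A·s = s·A (charge = current × time).
So C² = s²·A².
Ω = V/A (resistance = voltage per current),
    = kg·m²·s⁻³·A⁻².
Combining: Hz·C²·Ω = s⁻¹ · (s²·A²) · (kg·m²·s⁻³·A⁻²) = kg·m²·s⁻².
kg·m²·s⁻² is the base-SI form of the joule.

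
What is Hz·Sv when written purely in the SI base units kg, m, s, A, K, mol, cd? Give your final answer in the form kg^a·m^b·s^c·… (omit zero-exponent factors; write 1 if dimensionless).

Hz = 1/s = s⁻¹ (frequency is cycles per second).
Sv = J/kg (equivalent dose = energy per mass),
    = m²·s⁻².
Combining: Hz·Sv = s⁻¹ · (m²·s⁻²) = m²·s⁻³.

m²·s⁻³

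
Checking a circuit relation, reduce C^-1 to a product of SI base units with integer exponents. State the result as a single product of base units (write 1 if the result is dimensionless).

C = A·s = s·A (charge = current × time).
So C⁻¹ = s⁻¹·A⁻¹.

s⁻¹·A⁻¹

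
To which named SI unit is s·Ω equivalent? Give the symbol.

Ω = V/A (resistance = voltage per current),
    = kg·m²·s⁻³·A⁻².
Combining: s·Ω = s · (kg·m²·s⁻³·A⁻²) = kg·m²·s⁻²·A⁻².
kg·m²·s⁻²·A⁻² is the base-SI form of the henry.

H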